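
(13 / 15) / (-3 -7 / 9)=-39 / 170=-0.23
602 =602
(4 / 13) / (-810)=-2 / 5265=-0.00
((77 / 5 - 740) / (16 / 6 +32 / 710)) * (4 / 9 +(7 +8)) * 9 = -107266161 / 2888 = -37142.02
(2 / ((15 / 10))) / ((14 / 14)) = 4 / 3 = 1.33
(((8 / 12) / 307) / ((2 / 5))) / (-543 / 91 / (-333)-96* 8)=-0.00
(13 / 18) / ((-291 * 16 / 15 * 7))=-65 / 195552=-0.00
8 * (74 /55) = 592 /55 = 10.76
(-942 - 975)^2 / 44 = 3674889 / 44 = 83520.20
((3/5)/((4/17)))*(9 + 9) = 459/10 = 45.90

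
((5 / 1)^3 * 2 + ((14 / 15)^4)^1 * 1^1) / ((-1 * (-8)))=6347333 / 202500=31.34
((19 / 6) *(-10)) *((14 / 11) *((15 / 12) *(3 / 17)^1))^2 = -349125 / 139876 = -2.50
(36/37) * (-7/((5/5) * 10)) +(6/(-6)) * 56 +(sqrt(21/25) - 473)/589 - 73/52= -333669913/5666180 +sqrt(21)/2945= -58.89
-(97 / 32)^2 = -9.19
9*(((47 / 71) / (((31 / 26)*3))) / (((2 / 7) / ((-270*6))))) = -20786220 / 2201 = -9443.99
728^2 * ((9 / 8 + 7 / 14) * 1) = 861224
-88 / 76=-1.16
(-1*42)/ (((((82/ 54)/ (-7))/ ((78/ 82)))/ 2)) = 619164/ 1681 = 368.33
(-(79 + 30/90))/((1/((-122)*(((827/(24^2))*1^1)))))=6003193/432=13896.28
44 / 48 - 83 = -985 / 12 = -82.08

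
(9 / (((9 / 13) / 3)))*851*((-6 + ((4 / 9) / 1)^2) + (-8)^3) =-464004346 / 27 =-17185346.15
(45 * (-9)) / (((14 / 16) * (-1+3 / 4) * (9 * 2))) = 720 / 7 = 102.86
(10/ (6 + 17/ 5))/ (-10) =-5/ 47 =-0.11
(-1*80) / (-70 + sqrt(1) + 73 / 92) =1472 / 1255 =1.17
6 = 6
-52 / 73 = -0.71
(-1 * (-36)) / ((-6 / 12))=-72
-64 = -64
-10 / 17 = -0.59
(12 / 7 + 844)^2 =715232.65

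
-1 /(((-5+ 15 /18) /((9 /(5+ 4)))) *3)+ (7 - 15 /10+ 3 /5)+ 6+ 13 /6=1076 /75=14.35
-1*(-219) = 219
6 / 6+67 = 68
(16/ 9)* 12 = 64/ 3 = 21.33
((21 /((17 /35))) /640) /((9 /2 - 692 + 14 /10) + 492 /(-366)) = -44835 /456243008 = -0.00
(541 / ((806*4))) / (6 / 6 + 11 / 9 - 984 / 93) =-4869 / 242528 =-0.02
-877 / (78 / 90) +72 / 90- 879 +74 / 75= -1841908 / 975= -1889.14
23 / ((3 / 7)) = 161 / 3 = 53.67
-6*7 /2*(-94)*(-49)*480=-46428480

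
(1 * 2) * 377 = 754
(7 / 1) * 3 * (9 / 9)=21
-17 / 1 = -17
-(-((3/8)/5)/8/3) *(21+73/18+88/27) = 1529/17280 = 0.09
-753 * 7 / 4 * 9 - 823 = -50731 / 4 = -12682.75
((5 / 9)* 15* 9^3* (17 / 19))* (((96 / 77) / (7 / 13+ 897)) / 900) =0.01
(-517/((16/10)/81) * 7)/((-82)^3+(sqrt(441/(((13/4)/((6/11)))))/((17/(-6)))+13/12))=1202321715643433385/3618326689662402574 - 113022672840 * sqrt(858)/1809163344831201287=0.33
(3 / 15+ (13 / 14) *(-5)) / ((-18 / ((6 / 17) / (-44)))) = -311 / 157080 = -0.00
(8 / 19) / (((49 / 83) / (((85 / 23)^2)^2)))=133.04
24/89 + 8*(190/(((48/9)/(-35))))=-887751/89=-9974.73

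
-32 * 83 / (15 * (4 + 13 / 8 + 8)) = -21248 / 1635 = -13.00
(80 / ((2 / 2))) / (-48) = -5 / 3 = -1.67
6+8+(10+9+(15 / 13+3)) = 483 / 13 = 37.15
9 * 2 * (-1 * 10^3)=-18000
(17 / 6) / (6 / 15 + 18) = 85 / 552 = 0.15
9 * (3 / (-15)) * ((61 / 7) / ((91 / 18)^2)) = -177876 / 289835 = -0.61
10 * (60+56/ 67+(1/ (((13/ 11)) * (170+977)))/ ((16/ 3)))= 4862189935/ 7992296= 608.36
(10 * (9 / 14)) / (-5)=-1.29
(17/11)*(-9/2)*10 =-765/11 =-69.55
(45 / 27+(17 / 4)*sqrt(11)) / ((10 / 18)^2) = 51.07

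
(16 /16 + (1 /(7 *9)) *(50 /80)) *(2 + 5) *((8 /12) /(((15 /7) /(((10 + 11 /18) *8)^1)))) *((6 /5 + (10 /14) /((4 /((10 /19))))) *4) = 334627798 /346275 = 966.36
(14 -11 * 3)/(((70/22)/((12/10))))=-1254/175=-7.17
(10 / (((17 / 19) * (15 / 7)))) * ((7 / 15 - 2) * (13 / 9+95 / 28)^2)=-187.13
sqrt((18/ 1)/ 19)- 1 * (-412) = 3 * sqrt(38)/ 19 + 412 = 412.97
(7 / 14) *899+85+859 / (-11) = 10041 / 22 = 456.41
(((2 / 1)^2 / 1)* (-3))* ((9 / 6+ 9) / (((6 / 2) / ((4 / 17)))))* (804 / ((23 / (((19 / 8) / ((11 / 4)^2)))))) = -5132736 / 47311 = -108.49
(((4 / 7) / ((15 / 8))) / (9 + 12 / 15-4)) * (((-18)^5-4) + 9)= -60466016 / 609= -99287.38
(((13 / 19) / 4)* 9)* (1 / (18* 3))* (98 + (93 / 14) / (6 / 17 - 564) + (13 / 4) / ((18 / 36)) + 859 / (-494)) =378283781 / 129139808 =2.93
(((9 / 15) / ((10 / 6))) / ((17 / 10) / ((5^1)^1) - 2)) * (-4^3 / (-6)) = -192 / 83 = -2.31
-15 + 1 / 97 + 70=5336 / 97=55.01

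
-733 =-733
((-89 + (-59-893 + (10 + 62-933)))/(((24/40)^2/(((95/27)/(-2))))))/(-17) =-752875/1377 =-546.75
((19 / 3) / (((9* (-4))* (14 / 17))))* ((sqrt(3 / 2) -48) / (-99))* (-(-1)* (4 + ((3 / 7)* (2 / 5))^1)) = -94316 / 218295 + 23579* sqrt(6) / 5239080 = -0.42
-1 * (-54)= 54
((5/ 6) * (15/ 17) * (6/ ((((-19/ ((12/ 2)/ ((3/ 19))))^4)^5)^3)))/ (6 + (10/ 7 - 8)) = -151320947479648665600/ 17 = -8901232204685215623.53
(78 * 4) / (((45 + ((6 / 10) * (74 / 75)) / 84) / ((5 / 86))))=4095000 / 10160341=0.40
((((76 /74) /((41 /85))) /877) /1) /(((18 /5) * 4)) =8075 /47894724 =0.00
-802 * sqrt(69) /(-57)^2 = -802 * sqrt(69) /3249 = -2.05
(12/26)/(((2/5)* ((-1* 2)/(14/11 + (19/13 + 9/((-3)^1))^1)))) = 285/1859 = 0.15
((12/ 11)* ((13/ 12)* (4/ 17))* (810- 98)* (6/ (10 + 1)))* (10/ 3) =740480/ 2057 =359.98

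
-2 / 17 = -0.12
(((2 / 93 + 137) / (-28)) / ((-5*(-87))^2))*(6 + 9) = -12743 / 32849460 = -0.00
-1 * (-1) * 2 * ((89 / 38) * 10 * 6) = 5340 / 19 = 281.05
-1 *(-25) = 25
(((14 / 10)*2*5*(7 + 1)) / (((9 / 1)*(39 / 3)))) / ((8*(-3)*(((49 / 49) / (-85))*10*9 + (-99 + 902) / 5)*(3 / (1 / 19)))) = -1190 / 271314927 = -0.00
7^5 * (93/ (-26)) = -1563051/ 26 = -60117.35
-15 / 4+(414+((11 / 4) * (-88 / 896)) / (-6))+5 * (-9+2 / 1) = 1008793 / 2688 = 375.30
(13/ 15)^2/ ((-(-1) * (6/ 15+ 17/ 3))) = 13/ 105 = 0.12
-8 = -8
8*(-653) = -5224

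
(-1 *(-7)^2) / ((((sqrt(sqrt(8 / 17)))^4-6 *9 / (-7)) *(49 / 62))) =-3689 / 487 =-7.57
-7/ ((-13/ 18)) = 126/ 13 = 9.69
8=8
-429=-429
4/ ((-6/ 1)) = -2/ 3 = -0.67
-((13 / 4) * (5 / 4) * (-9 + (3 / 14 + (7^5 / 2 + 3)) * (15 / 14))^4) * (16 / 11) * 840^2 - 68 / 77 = -35373786825579893465712241376 / 1294139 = -27333838811425892787183.02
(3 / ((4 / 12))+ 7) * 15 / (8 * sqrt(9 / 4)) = 20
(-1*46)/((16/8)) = -23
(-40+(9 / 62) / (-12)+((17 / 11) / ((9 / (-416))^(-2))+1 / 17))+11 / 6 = -114724238195 / 3009616896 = -38.12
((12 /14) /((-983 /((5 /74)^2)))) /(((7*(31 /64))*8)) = -300 /2044159313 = -0.00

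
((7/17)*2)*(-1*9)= -126/17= -7.41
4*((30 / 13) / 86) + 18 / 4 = 5151 / 1118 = 4.61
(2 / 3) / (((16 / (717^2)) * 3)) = 57121 / 8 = 7140.12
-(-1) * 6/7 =6/7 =0.86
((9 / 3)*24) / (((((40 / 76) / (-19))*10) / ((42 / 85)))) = -272916 / 2125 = -128.43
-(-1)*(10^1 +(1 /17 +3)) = 222 /17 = 13.06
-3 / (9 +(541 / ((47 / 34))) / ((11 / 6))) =-517 / 38339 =-0.01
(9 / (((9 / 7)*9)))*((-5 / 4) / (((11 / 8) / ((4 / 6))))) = -140 / 297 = -0.47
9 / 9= 1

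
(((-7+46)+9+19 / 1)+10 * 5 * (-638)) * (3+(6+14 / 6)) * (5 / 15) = -120258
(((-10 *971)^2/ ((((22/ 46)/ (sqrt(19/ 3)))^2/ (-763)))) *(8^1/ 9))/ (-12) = 1446113120366600/ 9801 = 147547507434.61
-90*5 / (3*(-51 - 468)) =50 / 173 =0.29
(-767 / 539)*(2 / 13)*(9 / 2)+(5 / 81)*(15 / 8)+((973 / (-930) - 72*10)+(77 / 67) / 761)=-664231128235849 / 920097125640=-721.91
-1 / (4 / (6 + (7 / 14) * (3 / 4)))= -51 / 32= -1.59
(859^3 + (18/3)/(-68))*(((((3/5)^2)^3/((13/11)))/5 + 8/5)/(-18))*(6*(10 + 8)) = -105577384995708531/17265625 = -6114889266.72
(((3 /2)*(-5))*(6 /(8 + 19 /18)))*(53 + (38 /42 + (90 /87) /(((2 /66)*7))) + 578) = -14958000 /4727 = -3164.37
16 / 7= 2.29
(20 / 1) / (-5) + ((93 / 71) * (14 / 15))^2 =-315744 / 126025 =-2.51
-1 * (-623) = 623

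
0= 0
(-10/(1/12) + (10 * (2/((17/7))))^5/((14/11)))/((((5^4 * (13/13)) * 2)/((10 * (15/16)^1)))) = 3156541287/14198570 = 222.31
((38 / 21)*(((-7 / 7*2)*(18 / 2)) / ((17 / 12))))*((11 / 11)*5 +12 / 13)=-136.18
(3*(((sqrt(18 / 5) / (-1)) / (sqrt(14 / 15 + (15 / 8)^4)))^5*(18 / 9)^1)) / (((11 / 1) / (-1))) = 56358560858112*sqrt(4900314) / 5992536146126452549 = 0.02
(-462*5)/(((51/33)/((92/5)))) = -467544/17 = -27502.59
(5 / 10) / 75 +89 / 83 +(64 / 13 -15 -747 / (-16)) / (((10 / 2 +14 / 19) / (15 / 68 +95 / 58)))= 3601223252461 / 278314670400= 12.94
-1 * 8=-8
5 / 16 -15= -235 / 16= -14.69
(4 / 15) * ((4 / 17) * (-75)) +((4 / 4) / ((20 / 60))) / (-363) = -9697 / 2057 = -4.71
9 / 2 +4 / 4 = 11 / 2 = 5.50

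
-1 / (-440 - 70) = 1 / 510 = 0.00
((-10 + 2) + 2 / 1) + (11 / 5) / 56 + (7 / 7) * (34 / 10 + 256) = 70963 / 280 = 253.44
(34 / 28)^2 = 1.47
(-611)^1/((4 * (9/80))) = -12220/9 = -1357.78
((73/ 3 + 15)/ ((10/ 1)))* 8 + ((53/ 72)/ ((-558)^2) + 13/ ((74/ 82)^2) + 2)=7585074003073/ 153452633760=49.43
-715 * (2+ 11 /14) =-27885 /14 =-1991.79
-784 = -784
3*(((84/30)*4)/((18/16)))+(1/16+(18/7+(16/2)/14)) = 55561/1680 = 33.07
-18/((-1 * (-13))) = -18/13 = -1.38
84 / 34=42 / 17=2.47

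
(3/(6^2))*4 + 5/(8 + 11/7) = 172/201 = 0.86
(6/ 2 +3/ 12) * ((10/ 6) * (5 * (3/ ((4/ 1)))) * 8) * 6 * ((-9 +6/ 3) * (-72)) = 491400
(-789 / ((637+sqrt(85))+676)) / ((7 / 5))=-1726595 / 4022396+1315*sqrt(85) / 4022396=-0.43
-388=-388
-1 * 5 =-5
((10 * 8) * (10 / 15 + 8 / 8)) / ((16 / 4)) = 100 / 3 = 33.33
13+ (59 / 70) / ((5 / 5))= 969 / 70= 13.84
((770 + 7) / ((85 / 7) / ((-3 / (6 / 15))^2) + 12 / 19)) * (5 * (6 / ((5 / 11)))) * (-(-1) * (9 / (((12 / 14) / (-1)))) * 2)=-3222689085 / 2536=-1270776.45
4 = 4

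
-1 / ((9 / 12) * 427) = -4 / 1281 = -0.00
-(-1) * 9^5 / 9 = 6561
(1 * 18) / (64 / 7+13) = 126 / 155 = 0.81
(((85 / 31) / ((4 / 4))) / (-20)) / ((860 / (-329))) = 5593 / 106640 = 0.05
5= 5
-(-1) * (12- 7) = 5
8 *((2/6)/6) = 4/9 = 0.44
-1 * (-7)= 7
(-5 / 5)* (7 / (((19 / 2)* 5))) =-14 / 95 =-0.15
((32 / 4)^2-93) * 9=-261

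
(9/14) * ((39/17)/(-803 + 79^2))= 351/1294244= 0.00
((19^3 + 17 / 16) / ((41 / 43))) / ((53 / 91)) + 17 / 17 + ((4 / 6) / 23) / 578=8565249010669 / 693308688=12354.16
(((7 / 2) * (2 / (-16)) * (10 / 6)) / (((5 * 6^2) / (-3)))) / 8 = 7 / 4608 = 0.00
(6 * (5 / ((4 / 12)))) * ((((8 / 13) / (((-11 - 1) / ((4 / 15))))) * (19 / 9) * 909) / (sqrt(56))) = -7676 * sqrt(14) / 91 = -315.61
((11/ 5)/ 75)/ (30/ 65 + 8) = 13/ 3750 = 0.00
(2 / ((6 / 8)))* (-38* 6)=-608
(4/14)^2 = 4/49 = 0.08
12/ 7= 1.71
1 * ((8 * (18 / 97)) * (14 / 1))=2016 / 97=20.78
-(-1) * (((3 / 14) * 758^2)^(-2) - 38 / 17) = -28225584052375 / 12627234971172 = -2.24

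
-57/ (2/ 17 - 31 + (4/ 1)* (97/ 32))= 7752/ 2551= 3.04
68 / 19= 3.58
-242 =-242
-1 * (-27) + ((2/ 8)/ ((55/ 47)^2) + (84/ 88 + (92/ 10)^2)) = 1364603/ 12100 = 112.78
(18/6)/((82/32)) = 48/41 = 1.17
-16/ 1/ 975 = -16/ 975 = -0.02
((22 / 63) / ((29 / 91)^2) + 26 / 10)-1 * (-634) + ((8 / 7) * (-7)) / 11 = 266142067 / 416295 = 639.31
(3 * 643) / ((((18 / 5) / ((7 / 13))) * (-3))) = -22505 / 234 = -96.18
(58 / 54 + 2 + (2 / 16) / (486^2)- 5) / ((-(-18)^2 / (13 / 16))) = 47309171 / 9795520512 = 0.00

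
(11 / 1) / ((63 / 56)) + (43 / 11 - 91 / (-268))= 372149 / 26532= 14.03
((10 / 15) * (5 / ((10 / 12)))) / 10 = 0.40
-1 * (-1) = 1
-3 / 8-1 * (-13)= 101 / 8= 12.62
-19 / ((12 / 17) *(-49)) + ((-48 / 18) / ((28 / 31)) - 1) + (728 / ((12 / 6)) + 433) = 793.60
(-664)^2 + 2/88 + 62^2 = 19568561/44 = 444740.02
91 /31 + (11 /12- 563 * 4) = -836311 /372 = -2248.15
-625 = -625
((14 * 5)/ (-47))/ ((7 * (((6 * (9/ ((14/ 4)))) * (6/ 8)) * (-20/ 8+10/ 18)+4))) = 20/ 1739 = 0.01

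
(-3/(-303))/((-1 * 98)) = -1/9898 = -0.00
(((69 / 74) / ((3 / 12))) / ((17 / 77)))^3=1199801594376 / 248858189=4821.23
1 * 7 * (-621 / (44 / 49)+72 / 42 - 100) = -5528.98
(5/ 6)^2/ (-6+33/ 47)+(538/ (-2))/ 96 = -2.93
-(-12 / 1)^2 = -144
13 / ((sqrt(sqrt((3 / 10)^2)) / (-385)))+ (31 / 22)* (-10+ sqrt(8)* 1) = -5005* sqrt(30) / 3 - 155 / 11+ 31* sqrt(2) / 11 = -9147.94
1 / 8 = 0.12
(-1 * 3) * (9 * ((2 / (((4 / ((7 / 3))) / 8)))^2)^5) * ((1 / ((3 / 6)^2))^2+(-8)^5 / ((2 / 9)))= 43671251281573314560 / 2187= 19968564829251629.89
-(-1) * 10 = 10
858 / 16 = 429 / 8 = 53.62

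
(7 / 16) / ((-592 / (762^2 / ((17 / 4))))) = -1016127 / 10064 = -100.97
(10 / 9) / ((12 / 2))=5 / 27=0.19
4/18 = 2/9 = 0.22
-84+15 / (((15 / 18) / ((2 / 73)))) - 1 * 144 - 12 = -17484 / 73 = -239.51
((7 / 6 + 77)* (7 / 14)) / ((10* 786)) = 469 / 94320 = 0.00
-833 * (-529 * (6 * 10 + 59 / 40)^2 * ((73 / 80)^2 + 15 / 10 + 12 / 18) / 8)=153441270362396779 / 245760000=624354127.45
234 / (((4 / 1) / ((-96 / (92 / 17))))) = -23868 / 23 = -1037.74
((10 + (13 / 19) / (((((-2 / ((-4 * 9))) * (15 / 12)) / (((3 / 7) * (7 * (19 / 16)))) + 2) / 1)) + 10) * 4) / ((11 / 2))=42142 / 2849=14.79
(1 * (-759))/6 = -253/2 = -126.50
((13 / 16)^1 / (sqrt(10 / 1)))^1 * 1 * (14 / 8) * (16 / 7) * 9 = 117 * sqrt(10) / 40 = 9.25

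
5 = 5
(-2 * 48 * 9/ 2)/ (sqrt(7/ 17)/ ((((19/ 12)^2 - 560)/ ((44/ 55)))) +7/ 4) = -4733000782430400/ 19173030268559 - 1598078730240 * sqrt(119)/ 134211211879913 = -246.99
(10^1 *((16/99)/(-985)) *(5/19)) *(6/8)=-40/123519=-0.00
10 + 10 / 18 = 95 / 9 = 10.56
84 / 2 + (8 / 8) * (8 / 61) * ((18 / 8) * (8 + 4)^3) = 33666 / 61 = 551.90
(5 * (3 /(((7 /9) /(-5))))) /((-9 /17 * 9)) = 425 /21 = 20.24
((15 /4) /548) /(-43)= -15 /94256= -0.00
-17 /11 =-1.55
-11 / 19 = -0.58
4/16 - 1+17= 65/4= 16.25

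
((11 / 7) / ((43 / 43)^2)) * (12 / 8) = 2.36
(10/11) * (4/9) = 40/99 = 0.40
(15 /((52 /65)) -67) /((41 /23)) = -4439 /164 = -27.07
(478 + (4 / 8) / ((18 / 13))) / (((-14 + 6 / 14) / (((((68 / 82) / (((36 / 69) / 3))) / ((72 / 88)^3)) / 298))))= -62735190287 / 60923346480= -1.03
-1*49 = -49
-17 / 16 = -1.06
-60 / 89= -0.67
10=10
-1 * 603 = -603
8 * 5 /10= 4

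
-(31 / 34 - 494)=16765 / 34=493.09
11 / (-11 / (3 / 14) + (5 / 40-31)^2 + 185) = 2112 / 208691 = 0.01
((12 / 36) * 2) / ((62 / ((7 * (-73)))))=-511 / 93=-5.49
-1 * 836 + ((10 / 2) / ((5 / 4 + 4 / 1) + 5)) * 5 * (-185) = -52776 / 41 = -1287.22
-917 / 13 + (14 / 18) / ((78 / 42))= -8204 / 117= -70.12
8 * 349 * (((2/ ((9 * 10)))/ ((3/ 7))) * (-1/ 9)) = -19544/ 1215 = -16.09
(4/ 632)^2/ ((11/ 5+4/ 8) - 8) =-0.00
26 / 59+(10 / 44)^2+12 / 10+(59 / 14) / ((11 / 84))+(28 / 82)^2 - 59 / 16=29092714039 / 960052720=30.30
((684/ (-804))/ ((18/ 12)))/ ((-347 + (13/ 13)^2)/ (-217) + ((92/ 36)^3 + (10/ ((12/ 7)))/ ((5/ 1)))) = -12022668/ 412322221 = -0.03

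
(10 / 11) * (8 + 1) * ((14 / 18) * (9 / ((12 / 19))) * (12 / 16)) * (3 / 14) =2565 / 176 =14.57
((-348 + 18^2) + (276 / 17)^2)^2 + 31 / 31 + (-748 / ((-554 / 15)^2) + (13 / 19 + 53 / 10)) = 57407.30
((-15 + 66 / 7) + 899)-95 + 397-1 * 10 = 8298 / 7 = 1185.43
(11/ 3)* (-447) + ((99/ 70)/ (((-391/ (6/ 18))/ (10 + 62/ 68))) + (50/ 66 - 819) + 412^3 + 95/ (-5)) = 306793309643803/ 4387020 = 69932051.74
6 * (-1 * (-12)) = 72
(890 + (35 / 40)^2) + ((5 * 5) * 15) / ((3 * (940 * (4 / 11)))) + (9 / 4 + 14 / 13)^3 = 3066230865 / 3304288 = 927.96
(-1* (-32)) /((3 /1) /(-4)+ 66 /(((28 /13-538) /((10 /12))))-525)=-445824 /7326179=-0.06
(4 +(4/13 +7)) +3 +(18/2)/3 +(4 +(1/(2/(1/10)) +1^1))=5813/260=22.36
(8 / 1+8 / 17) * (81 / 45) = 1296 / 85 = 15.25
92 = 92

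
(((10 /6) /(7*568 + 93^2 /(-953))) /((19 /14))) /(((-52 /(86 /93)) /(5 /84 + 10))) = -0.00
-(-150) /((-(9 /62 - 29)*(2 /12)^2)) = 334800 /1789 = 187.14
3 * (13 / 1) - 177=-138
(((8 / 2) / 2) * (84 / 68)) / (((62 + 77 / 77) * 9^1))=2 / 459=0.00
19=19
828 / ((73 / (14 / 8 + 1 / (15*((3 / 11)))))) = 22.62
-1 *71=-71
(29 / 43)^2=841 / 1849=0.45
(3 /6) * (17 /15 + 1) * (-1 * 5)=-16 /3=-5.33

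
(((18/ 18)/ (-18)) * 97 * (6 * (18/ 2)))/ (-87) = 97/ 29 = 3.34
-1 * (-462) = 462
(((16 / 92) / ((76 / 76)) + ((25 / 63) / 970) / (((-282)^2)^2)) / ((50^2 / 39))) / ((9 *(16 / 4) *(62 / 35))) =4019222567978839 / 94473813987950976000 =0.00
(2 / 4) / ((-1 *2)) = -1 / 4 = -0.25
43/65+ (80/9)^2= 419483/5265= 79.67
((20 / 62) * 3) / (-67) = -30 / 2077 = -0.01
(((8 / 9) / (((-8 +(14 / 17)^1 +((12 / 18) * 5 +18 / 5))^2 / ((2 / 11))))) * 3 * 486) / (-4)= -996.50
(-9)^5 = -59049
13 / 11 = 1.18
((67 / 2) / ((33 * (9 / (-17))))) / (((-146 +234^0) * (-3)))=-1139 / 258390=-0.00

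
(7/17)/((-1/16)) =-6.59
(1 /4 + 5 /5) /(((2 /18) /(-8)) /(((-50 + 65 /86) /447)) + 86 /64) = 508200 /597571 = 0.85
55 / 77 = 5 / 7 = 0.71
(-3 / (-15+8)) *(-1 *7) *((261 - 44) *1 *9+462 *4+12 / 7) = -79857 / 7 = -11408.14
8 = 8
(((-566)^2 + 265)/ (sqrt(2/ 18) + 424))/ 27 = 320621/ 11457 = 27.98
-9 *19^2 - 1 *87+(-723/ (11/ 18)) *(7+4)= -16350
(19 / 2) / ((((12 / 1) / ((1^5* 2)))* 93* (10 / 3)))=19 / 3720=0.01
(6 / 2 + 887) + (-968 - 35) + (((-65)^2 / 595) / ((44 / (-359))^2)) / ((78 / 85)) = 32698069 / 81312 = 402.13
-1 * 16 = -16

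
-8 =-8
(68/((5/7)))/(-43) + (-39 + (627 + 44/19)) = 2402396/4085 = 588.10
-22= -22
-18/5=-3.60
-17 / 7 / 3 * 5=-85 / 21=-4.05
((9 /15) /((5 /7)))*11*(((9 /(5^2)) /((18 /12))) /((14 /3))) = 297 /625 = 0.48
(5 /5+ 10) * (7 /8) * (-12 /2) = -231 /4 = -57.75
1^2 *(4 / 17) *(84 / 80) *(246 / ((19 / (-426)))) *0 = 0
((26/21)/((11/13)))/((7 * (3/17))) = 5746/4851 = 1.18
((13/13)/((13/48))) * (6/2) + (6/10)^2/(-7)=25083/2275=11.03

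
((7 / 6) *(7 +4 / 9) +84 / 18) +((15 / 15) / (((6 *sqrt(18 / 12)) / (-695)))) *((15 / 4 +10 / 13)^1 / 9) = 721 / 54-163325 *sqrt(6) / 8424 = -34.14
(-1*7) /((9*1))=-7 /9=-0.78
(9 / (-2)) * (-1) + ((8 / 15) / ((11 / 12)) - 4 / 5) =471 / 110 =4.28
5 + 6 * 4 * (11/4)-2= 69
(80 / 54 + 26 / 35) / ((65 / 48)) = 33632 / 20475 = 1.64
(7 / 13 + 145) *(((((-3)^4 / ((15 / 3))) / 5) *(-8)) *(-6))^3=111198748852224 / 203125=547439994.35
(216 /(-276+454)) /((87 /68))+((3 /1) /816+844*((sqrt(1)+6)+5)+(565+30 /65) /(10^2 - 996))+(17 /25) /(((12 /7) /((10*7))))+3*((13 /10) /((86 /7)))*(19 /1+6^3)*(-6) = 9708.49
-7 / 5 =-1.40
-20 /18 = -10 /9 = -1.11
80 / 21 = 3.81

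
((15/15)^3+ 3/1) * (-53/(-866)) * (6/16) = 159/1732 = 0.09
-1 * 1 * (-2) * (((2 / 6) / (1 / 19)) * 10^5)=3800000 / 3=1266666.67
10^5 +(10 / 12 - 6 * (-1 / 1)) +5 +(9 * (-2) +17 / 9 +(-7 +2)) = 1799833 / 18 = 99990.72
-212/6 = -106/3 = -35.33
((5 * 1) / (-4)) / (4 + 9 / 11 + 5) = -55 / 432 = -0.13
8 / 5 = 1.60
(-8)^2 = 64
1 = 1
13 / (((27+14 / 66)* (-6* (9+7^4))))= -143 / 4328360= -0.00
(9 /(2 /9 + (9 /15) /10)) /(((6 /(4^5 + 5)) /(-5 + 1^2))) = -2778300 /127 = -21876.38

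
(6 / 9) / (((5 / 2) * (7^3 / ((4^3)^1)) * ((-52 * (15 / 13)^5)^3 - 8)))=-745538723919392 / 18023832396724127039745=-0.00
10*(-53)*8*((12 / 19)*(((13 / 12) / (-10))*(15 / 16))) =10335 / 38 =271.97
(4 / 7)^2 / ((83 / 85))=1360 / 4067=0.33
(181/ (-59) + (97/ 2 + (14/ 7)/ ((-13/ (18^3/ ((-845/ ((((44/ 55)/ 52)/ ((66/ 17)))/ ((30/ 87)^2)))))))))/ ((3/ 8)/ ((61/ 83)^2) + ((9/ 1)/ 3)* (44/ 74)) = 193388293822600516/ 10539956172013125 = 18.35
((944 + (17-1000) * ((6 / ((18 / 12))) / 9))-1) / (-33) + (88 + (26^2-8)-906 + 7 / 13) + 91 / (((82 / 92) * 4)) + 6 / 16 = -175902613 / 1266408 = -138.90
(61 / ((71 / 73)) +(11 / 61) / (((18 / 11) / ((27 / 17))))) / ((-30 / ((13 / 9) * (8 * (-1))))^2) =2504254168 / 268370415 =9.33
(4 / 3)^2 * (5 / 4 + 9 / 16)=29 / 9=3.22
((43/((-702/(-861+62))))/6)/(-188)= -731/16848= -0.04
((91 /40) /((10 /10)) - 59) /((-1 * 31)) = 2269 /1240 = 1.83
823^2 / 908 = 677329 / 908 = 745.96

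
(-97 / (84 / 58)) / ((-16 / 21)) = 2813 / 32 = 87.91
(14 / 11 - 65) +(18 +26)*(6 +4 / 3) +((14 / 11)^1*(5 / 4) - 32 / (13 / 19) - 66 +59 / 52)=255505 / 1716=148.90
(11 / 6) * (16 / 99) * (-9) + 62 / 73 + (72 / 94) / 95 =-1.81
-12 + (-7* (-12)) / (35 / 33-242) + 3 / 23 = -2234379 / 182873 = -12.22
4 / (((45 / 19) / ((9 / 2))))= 38 / 5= 7.60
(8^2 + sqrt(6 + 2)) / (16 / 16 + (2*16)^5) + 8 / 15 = 2*sqrt(2) / 33554433 + 89478808 / 167772165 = 0.53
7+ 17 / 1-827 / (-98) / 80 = 188987 / 7840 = 24.11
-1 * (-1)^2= -1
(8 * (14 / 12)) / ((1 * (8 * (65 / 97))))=679 / 390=1.74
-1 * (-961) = 961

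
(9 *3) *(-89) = -2403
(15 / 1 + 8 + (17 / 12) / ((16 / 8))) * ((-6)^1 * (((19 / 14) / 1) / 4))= -10811 / 224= -48.26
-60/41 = -1.46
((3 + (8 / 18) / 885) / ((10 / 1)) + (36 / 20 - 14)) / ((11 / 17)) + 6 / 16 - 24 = -147248683 / 3504600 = -42.02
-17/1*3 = -51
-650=-650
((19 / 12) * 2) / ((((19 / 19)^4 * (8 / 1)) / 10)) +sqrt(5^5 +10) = 95 / 24 +sqrt(3135) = 59.95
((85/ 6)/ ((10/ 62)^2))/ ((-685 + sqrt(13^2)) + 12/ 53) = -865861/ 1068120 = -0.81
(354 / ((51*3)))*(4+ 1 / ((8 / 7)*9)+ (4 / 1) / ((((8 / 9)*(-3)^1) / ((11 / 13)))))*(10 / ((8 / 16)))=130.86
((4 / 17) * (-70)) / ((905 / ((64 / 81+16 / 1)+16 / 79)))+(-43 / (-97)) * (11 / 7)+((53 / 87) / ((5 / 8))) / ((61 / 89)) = 213973503284479 / 118251652355865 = 1.81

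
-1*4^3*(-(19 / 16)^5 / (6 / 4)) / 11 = 2476099 / 270336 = 9.16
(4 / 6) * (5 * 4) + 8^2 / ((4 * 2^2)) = 52 / 3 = 17.33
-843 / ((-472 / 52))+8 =11903 / 118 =100.87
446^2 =198916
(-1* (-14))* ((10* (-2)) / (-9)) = 280 / 9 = 31.11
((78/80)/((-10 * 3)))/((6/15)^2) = -13/64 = -0.20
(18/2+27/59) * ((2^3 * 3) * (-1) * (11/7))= -147312/413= -356.69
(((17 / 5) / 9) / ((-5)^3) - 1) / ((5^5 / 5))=-5642 / 3515625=-0.00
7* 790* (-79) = -436870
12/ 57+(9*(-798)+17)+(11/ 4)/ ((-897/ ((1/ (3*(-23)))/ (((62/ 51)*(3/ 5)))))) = -2089537866019/ 291639816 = -7164.79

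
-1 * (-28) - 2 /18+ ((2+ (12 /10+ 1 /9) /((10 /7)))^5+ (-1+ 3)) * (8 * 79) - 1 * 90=311056091669168147 /2306601562500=134854.71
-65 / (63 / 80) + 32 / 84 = -5176 / 63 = -82.16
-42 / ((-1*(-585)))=-14 / 195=-0.07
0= 0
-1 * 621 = -621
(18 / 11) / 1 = 18 / 11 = 1.64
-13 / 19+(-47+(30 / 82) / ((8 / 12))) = -73437 / 1558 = -47.14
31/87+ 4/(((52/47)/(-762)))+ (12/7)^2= -2751.63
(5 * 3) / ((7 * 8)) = 15 / 56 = 0.27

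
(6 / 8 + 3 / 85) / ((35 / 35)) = 267 / 340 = 0.79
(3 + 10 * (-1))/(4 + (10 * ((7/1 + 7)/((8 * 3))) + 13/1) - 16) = -42/41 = -1.02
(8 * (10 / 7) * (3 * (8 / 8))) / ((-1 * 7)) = -240 / 49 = -4.90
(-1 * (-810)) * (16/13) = 12960/13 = 996.92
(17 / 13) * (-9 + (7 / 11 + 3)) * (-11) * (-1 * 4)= -4012 / 13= -308.62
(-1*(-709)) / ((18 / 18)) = 709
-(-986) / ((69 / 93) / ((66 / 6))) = 336226 / 23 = 14618.52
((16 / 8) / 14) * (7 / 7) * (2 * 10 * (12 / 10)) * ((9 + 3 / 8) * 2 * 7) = 450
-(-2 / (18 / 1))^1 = 1 / 9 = 0.11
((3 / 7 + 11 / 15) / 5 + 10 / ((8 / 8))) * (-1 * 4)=-21488 / 525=-40.93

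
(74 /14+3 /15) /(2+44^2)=32 /11305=0.00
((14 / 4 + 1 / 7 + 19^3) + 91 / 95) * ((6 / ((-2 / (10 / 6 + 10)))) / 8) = -9128589 / 304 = -30028.25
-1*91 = -91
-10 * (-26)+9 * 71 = 899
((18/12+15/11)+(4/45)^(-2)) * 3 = 68337/176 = 388.28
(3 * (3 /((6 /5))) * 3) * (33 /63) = 165 /14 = 11.79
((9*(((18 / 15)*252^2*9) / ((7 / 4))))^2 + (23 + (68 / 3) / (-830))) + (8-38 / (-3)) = 77445814457230631 / 6225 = 12441094691924.60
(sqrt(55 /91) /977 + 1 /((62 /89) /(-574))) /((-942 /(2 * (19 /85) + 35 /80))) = 10242743 /13238240 - 401 * sqrt(5005) /37966845280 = 0.77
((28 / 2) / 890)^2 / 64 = 49 / 12673600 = 0.00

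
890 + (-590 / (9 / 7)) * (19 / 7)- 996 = -12164 / 9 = -1351.56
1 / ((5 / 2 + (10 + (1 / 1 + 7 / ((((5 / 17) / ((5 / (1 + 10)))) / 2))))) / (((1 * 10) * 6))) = 1320 / 773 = 1.71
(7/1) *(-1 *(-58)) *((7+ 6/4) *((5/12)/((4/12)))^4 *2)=2156875/128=16850.59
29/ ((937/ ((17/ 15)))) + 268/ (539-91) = 996901/ 1574160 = 0.63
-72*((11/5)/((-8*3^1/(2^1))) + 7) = -2454/5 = -490.80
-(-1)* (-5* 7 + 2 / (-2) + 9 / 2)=-63 / 2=-31.50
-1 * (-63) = 63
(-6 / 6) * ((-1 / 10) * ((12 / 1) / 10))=3 / 25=0.12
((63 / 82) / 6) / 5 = 0.03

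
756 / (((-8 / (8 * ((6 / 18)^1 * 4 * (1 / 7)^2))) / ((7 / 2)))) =-72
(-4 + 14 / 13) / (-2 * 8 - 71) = 38 / 1131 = 0.03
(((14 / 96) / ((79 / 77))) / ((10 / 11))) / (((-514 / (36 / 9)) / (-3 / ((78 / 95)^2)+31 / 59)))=2784299903 / 583030693440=0.00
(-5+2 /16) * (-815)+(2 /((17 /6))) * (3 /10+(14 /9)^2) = 72981823 /18360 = 3975.04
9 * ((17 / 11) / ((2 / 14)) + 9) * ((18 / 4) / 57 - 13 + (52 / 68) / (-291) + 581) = 34920459165 / 344641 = 101324.16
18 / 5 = 3.60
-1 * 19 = -19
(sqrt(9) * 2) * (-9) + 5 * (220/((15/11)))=2258/3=752.67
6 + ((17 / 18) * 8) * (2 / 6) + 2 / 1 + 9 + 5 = 662 / 27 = 24.52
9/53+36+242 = 14743/53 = 278.17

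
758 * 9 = 6822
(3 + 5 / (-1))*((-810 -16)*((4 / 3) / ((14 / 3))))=472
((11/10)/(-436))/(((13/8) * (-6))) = 11/42510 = 0.00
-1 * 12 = -12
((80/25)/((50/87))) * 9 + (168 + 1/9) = 245501/1125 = 218.22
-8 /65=-0.12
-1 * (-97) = 97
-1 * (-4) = 4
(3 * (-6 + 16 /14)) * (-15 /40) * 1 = 153 /28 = 5.46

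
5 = 5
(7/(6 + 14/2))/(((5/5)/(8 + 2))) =70/13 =5.38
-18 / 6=-3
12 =12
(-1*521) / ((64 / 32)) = -521 / 2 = -260.50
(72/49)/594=4/1617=0.00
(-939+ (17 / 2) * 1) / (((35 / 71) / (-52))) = 3435406 / 35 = 98154.46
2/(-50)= -1/25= -0.04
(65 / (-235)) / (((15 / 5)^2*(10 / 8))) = -52 / 2115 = -0.02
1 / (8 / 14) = 7 / 4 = 1.75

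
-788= -788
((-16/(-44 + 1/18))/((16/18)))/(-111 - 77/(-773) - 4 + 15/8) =-24736/6825539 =-0.00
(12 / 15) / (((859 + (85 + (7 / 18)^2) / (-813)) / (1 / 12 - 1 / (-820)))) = 18263232 / 231899401975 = 0.00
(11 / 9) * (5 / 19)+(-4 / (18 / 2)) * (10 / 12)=-25 / 513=-0.05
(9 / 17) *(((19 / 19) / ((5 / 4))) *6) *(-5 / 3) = -72 / 17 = -4.24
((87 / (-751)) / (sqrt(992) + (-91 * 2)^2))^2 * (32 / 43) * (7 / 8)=3633310443609 / 456182555934507310562572 - 438752223 * sqrt(62) / 228091277967253655281286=0.00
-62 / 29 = -2.14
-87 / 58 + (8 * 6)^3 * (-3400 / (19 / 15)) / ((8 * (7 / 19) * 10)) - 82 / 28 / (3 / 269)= -211512746 / 21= -10072035.52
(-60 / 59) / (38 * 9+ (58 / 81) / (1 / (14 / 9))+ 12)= -0.00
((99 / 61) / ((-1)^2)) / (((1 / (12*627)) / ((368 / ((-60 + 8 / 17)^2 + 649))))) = 7201732032 / 6719455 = 1071.77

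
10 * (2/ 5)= 4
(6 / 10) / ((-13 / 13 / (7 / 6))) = -7 / 10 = -0.70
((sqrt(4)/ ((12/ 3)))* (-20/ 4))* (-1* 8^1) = 20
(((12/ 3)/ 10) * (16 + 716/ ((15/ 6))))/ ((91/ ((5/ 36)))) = 12/ 65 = 0.18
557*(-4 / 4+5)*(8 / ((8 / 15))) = 33420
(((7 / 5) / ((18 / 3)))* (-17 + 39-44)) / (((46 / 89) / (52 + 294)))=-1185569 / 345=-3436.43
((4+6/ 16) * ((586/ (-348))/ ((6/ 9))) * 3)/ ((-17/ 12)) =23.40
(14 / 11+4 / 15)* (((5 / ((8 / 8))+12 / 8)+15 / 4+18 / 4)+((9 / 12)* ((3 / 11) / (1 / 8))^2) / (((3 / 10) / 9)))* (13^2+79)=928801292 / 19965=46521.48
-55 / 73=-0.75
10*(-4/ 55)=-8/ 11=-0.73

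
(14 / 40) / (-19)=-7 / 380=-0.02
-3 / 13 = -0.23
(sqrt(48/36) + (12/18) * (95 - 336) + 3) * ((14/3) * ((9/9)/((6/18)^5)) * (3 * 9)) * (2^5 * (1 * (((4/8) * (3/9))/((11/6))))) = -14043456 + 653184 * sqrt(3)/11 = -13940606.19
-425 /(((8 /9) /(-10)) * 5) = 3825 /4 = 956.25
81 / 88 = 0.92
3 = 3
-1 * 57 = -57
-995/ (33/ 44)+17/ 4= -1322.42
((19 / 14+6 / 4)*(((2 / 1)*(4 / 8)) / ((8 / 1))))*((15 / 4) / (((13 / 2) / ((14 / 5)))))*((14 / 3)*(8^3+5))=18095 / 13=1391.92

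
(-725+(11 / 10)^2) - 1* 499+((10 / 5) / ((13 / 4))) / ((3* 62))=-147834911 / 120900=-1222.79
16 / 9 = 1.78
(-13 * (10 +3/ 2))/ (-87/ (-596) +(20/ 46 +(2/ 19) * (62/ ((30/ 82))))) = -584063610/ 71960357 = -8.12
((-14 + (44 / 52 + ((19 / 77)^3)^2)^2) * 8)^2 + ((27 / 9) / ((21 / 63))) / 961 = 584909716459991025779482693563988490442951637647551422585 / 51793373719426404078149062130843519014051911851018161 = 11293.14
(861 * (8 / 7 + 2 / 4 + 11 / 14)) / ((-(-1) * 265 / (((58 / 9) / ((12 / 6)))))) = 20213 / 795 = 25.43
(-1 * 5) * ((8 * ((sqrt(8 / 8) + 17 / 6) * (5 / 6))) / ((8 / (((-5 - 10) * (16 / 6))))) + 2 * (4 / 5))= 5678 / 9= 630.89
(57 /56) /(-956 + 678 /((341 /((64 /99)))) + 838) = -641421 /73549840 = -0.01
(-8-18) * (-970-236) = 31356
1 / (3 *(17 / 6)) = 2 / 17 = 0.12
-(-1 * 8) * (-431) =-3448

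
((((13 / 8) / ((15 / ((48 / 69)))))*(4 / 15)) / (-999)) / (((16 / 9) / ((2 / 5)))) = -13 / 2872125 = -0.00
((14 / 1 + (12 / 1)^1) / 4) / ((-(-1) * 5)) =13 / 10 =1.30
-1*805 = -805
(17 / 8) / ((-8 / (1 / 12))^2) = 17 / 73728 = 0.00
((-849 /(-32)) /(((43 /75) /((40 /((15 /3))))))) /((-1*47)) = -63675 /8084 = -7.88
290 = 290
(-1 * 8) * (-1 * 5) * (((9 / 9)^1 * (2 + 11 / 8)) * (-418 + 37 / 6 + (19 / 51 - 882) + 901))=-1801395 / 34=-52982.21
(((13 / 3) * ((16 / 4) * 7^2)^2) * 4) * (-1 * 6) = -3995264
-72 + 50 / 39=-2758 / 39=-70.72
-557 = -557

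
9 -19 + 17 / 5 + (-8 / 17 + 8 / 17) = -33 / 5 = -6.60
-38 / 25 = -1.52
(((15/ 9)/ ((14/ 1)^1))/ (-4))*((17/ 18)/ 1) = -85/ 3024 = -0.03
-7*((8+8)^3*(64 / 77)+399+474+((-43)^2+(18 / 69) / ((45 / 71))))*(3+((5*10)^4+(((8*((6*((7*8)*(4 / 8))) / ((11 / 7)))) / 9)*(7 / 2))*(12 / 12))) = -6714232954604960 / 25047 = -268065355316.20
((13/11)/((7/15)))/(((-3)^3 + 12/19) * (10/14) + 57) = 1235/18612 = 0.07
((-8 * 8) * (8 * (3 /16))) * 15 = -1440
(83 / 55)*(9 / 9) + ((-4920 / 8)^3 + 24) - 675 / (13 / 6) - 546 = -166315583026 / 715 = -232609207.03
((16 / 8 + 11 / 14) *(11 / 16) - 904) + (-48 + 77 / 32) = -26535 / 28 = -947.68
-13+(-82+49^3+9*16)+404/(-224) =6590987/56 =117696.20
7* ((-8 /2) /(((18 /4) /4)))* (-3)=224 /3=74.67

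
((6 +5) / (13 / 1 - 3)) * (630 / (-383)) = -1.81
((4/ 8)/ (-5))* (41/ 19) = -41/ 190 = -0.22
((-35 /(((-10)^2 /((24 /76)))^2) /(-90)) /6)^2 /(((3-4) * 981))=-49 /115060410900000000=-0.00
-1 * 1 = -1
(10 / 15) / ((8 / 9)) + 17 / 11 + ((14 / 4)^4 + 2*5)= 28575 / 176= 162.36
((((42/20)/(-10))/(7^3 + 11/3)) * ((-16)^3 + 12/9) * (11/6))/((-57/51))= -4.07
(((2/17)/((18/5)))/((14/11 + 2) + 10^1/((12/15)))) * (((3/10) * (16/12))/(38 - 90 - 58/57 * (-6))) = -0.00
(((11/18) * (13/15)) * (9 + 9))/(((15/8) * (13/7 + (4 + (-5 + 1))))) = 616/225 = 2.74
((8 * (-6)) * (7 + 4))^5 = -41036433850368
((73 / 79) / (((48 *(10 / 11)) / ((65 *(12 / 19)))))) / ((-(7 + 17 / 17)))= -10439 / 96064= -0.11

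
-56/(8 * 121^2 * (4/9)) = -63/58564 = -0.00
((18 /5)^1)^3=5832 /125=46.66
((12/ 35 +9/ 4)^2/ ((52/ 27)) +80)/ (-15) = -5.57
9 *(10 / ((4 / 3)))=135 / 2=67.50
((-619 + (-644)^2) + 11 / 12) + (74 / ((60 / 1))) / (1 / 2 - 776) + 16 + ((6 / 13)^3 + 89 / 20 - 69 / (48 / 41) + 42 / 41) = 13884229538832517 / 33530262480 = 414080.55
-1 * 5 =-5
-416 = -416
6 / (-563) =-6 / 563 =-0.01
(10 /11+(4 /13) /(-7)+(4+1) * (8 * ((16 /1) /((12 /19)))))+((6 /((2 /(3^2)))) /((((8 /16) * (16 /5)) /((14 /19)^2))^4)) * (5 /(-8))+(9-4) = 6652080851563720819 /6528209895951744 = 1018.97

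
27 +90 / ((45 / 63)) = 153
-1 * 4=-4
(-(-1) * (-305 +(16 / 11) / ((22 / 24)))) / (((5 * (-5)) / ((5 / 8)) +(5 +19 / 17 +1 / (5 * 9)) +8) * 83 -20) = 28085445 / 200531969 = 0.14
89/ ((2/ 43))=3827/ 2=1913.50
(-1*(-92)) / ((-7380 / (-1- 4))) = 23 / 369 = 0.06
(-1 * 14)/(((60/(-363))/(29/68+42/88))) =76.55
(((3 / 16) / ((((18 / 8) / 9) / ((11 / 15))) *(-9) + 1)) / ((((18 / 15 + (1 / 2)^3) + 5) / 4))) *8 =-960 / 2093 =-0.46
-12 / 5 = -2.40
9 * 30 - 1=269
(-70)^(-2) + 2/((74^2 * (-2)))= 36/1677025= 0.00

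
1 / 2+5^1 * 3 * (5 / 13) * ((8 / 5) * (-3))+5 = -577 / 26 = -22.19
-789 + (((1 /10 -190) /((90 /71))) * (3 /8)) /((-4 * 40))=-100947057 /128000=-788.65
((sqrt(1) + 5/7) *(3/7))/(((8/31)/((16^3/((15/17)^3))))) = 311916544/18375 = 16975.05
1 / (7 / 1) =1 / 7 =0.14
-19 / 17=-1.12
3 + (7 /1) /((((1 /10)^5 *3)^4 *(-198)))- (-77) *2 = -349999999999998741017 /8019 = -43646339942636081.93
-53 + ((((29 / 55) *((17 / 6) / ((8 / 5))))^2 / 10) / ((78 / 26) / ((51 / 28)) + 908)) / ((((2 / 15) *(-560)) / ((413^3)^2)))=-2929173075190461388391 / 459852349440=-6369812133.74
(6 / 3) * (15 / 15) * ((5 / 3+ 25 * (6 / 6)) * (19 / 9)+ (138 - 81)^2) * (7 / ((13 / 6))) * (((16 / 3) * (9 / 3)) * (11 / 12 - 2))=-9995216 / 27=-370193.19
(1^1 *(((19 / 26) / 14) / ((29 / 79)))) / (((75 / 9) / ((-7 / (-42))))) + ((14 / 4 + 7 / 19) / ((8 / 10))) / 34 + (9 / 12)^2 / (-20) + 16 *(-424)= -9252098509581 / 1363835200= -6783.88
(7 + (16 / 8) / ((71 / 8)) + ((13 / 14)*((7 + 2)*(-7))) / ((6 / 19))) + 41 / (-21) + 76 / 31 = -32821609 / 184884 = -177.53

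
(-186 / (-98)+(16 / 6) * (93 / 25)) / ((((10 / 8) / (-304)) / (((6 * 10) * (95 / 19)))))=-211248384 / 245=-862238.30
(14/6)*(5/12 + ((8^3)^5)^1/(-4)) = -738871813865437/36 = -20524217051817.69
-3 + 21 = 18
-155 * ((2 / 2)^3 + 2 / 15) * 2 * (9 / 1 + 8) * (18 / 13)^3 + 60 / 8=-69632229 / 4394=-15847.12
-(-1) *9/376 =9/376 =0.02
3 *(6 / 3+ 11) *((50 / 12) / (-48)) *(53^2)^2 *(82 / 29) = -105140659325 / 1392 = -75532082.85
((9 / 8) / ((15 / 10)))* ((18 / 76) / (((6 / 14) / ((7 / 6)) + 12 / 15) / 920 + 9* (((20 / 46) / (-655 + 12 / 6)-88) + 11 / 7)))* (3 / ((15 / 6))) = -298052055 / 1087660056299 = -0.00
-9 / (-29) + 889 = 25790 / 29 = 889.31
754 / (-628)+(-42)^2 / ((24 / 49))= 565247 / 157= 3600.30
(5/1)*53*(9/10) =477/2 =238.50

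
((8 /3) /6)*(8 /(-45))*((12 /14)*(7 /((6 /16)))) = -512 /405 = -1.26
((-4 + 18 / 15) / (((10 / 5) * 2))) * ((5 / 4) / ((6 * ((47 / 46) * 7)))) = -23 / 1128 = -0.02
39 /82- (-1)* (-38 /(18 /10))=-15229 /738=-20.64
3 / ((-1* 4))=-3 / 4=-0.75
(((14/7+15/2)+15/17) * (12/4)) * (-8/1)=-4236/17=-249.18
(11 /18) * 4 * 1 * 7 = 154 /9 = 17.11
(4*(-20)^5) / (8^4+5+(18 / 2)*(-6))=-12800000 / 4047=-3162.84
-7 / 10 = -0.70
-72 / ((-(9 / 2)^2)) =32 / 9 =3.56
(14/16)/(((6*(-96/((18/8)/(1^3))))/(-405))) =2835/2048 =1.38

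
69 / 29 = 2.38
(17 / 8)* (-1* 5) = -10.62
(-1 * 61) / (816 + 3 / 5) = -305 / 4083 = -0.07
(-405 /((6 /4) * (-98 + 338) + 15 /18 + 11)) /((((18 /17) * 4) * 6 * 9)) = -85 /17848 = -0.00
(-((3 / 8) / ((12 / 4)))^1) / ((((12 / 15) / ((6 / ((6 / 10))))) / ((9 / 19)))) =-225 / 304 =-0.74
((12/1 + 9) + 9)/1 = 30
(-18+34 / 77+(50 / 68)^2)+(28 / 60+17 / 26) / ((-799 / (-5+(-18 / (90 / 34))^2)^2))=-9892986823801 / 509871862500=-19.40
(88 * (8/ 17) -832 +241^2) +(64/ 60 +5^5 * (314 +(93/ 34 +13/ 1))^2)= 5892549106111/ 17340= 339824054.56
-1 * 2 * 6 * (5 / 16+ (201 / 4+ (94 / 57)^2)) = -2769817 / 4332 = -639.39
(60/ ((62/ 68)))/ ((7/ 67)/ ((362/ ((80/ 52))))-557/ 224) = -24013400320/ 907224579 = -26.47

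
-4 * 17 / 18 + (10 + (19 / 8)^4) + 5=1586585 / 36864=43.04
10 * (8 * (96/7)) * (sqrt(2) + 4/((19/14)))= 7680 * sqrt(2)/7 + 61440/19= 4785.28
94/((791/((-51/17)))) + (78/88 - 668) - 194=-29982607/34804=-861.47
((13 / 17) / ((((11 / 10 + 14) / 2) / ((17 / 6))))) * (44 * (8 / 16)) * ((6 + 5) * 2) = 62920 / 453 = 138.90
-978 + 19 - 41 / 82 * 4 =-961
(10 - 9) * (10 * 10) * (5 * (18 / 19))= 9000 / 19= 473.68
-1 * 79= -79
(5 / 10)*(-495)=-495 / 2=-247.50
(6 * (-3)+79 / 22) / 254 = -317 / 5588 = -0.06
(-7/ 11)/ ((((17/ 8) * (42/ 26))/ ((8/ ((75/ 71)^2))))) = -4194112/ 3155625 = -1.33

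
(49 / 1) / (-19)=-49 / 19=-2.58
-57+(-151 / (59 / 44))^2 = 43944319 / 3481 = 12624.05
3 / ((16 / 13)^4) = 85683 / 65536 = 1.31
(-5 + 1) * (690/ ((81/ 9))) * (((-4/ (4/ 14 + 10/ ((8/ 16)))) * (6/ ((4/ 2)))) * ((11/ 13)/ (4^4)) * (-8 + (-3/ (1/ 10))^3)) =-14947240/ 923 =-16194.19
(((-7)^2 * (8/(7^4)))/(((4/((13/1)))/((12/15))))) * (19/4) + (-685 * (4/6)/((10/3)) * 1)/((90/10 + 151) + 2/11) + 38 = 16905433/431690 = 39.16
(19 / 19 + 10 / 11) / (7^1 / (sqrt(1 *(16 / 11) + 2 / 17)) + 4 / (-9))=0.37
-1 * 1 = -1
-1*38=-38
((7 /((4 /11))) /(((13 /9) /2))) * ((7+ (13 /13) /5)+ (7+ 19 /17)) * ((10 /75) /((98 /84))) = 257796 /5525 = 46.66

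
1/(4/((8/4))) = 1/2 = 0.50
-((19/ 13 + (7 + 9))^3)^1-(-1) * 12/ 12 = -11694886/ 2197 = -5323.12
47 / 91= 0.52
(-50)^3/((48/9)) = -46875/2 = -23437.50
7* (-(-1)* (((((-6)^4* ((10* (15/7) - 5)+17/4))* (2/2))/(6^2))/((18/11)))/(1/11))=70059/2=35029.50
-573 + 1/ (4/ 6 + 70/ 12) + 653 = 80.15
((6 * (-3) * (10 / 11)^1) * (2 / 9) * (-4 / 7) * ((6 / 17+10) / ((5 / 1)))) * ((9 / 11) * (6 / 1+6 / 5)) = 165888 / 6545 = 25.35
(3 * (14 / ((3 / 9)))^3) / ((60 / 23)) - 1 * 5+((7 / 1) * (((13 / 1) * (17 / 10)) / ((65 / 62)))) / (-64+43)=6389188 / 75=85189.17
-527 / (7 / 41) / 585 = -5.28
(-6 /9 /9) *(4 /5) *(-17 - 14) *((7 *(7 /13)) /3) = 12152 /5265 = 2.31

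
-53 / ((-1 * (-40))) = -53 / 40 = -1.32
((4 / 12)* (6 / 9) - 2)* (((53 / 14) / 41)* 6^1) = -848 / 861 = -0.98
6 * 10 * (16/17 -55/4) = -13065/17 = -768.53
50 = 50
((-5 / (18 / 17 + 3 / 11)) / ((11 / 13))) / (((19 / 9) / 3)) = -9945 / 1577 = -6.31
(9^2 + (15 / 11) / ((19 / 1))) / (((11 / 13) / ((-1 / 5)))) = -220272 / 11495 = -19.16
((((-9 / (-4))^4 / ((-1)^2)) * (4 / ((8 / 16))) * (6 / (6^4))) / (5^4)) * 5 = 243 / 32000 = 0.01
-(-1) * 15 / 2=15 / 2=7.50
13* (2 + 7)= 117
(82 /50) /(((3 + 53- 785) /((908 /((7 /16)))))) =-595648 /127575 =-4.67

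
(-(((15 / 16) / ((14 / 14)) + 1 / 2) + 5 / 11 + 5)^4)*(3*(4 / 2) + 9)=-33844.16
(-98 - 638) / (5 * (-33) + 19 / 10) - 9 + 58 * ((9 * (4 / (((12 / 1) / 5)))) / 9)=451033 / 4893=92.18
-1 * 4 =-4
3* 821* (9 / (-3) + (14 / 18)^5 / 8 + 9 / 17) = -16054445645 / 2676888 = -5997.43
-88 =-88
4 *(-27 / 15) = -36 / 5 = -7.20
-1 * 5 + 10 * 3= 25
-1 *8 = -8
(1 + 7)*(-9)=-72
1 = 1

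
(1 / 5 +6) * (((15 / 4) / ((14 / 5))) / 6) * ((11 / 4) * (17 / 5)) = 5797 / 448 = 12.94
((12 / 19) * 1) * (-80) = -960 / 19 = -50.53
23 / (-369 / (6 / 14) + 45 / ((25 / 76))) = -115 / 3621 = -0.03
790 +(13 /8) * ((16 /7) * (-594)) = -9914 /7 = -1416.29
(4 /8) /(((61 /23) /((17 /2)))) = 391 /244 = 1.60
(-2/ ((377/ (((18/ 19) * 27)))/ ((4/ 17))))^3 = -58773123072/ 1805641873397011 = -0.00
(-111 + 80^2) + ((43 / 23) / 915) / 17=2249984128 / 357765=6289.00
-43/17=-2.53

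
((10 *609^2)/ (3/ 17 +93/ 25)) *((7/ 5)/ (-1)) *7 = -858177425/ 92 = -9328015.49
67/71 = 0.94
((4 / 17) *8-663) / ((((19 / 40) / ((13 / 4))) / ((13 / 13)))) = -1461070 / 323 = -4523.44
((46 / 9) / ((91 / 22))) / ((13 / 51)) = 4.85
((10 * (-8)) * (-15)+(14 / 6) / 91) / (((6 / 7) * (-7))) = -46801 / 234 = -200.00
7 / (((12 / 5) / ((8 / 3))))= 70 / 9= 7.78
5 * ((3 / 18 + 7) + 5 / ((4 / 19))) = 1855 / 12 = 154.58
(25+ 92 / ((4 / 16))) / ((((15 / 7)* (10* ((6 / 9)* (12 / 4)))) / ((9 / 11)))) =8253 / 1100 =7.50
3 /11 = 0.27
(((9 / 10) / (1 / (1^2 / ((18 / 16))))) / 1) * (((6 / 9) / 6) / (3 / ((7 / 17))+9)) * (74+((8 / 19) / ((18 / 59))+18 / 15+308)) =4603424 / 2193075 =2.10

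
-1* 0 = 0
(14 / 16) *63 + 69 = 993 / 8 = 124.12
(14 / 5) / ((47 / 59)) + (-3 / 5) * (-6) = 1672 / 235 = 7.11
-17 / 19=-0.89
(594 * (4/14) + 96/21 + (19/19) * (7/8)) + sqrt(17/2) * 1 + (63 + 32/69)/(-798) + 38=sqrt(34)/2 + 46930705/220248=216.00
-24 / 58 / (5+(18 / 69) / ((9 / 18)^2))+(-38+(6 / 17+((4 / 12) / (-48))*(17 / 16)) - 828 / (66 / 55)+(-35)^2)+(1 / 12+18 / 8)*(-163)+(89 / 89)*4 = 19095351649 / 157886208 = 120.94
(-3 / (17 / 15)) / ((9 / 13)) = -65 / 17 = -3.82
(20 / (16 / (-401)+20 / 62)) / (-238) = -62155 / 209083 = -0.30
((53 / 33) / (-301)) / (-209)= 53 / 2075997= 0.00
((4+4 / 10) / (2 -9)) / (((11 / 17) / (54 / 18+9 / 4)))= -51 / 10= -5.10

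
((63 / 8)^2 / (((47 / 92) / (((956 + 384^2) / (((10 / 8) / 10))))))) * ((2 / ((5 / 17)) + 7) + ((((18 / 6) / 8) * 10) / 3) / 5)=951753058641 / 470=2025006507.75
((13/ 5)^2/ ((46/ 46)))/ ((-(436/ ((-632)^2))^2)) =-5673382.05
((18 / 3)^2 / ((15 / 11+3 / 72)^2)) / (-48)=-52272 / 137641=-0.38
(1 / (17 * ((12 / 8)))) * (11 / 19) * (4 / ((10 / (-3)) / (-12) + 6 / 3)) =0.04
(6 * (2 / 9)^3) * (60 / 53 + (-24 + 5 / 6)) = -56056 / 38637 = -1.45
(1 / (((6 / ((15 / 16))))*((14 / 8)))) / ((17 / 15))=0.08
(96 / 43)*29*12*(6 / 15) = 66816 / 215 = 310.77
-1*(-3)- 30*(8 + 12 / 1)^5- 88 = -96000085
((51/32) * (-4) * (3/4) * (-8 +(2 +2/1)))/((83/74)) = 5661/332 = 17.05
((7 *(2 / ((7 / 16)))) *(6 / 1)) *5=960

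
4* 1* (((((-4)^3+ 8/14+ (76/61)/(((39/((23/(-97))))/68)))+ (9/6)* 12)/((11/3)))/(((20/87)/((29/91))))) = -187243642686/2694927235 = -69.48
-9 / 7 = -1.29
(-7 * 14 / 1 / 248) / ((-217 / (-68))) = -119 / 961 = -0.12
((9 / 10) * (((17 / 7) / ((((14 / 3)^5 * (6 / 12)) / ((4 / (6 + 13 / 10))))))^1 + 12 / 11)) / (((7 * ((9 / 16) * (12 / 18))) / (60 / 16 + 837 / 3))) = 700139622429 / 6613050290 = 105.87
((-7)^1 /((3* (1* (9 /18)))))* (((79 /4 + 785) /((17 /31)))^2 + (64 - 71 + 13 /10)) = -116174545249 /11560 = -10049701.15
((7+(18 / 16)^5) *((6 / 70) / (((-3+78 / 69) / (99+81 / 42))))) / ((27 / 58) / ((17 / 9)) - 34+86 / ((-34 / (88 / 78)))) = 21626969686803 / 19438065188864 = 1.11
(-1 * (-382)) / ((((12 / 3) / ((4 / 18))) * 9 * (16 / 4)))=191 / 324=0.59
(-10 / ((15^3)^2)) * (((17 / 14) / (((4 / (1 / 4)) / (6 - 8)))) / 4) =17 / 510300000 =0.00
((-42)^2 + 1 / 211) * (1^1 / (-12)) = -372205 / 2532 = -147.00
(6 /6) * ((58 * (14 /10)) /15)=5.41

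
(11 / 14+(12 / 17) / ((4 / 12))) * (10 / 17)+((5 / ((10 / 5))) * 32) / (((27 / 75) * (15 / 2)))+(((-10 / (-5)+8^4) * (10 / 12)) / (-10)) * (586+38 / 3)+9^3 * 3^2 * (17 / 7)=-10294937242 / 54621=-188479.47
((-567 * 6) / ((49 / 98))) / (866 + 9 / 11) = -74844 / 9535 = -7.85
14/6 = 7/3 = 2.33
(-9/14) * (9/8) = -81/112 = -0.72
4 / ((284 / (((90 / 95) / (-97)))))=-18 / 130853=-0.00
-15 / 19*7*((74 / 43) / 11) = -0.86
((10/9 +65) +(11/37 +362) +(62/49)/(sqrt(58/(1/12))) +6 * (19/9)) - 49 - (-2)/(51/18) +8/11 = 31 * sqrt(174)/8526 +24504151/62271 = 393.56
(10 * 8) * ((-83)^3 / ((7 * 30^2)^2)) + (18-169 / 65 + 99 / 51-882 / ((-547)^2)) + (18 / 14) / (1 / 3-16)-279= -31181506270956467 / 118607607034875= -262.90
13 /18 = 0.72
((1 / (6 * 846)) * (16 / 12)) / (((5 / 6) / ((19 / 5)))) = 38 / 31725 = 0.00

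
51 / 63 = 17 / 21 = 0.81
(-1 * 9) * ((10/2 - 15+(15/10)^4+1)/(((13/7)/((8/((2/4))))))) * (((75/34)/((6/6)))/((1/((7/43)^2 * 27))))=393824025/817258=481.88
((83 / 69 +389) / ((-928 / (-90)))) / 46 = 100965 / 122728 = 0.82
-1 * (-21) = 21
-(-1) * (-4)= -4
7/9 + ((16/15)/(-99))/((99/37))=113753/147015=0.77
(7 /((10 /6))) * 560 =2352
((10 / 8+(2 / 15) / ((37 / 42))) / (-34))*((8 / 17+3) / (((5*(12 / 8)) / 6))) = -3599 / 31450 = -0.11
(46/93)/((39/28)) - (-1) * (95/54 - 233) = -5024533/21762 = -230.89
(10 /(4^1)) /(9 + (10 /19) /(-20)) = 95 /341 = 0.28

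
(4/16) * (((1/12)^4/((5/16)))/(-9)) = -1/233280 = -0.00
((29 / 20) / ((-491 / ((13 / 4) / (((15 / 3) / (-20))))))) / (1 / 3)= 1131 / 9820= 0.12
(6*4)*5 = 120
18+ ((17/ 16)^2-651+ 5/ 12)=-631.45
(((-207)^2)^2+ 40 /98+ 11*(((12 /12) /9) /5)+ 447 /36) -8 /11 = 178132291630441 /97020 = 1836036813.34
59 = 59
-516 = -516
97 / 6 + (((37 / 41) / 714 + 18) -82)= -700118 / 14637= -47.83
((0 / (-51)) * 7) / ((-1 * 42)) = 0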